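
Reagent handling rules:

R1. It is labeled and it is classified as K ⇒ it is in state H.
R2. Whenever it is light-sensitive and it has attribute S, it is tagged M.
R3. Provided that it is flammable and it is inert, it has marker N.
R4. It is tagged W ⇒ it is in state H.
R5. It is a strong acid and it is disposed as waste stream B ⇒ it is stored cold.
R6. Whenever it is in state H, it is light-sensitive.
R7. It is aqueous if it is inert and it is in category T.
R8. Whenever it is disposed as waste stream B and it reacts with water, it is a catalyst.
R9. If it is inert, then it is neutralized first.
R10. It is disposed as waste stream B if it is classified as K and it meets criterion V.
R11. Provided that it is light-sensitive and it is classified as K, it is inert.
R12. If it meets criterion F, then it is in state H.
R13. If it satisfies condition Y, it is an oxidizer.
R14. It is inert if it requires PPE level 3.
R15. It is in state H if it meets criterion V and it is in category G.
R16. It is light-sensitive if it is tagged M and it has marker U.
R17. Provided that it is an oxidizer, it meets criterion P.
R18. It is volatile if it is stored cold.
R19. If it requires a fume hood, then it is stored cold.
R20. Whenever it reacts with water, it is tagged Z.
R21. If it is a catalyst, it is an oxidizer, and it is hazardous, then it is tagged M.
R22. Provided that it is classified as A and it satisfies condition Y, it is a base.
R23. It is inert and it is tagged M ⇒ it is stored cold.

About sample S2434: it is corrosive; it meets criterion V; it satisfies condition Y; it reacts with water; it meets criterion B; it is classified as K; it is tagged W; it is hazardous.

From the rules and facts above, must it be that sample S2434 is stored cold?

By R4 (it is tagged W): it is in state H.
By R6 (it is in state H): it is light-sensitive.
By R10 (it is classified as K, it meets criterion V): it is disposed as waste stream B.
By R11 (it is light-sensitive, it is classified as K): it is inert.
By R13 (it satisfies condition Y): it is an oxidizer.
By R8 (it is disposed as waste stream B, it reacts with water): it is a catalyst.
By R21 (it is a catalyst, it is an oxidizer, it is hazardous): it is tagged M.
By R23 (it is inert, it is tagged M): it is stored cold.

Yes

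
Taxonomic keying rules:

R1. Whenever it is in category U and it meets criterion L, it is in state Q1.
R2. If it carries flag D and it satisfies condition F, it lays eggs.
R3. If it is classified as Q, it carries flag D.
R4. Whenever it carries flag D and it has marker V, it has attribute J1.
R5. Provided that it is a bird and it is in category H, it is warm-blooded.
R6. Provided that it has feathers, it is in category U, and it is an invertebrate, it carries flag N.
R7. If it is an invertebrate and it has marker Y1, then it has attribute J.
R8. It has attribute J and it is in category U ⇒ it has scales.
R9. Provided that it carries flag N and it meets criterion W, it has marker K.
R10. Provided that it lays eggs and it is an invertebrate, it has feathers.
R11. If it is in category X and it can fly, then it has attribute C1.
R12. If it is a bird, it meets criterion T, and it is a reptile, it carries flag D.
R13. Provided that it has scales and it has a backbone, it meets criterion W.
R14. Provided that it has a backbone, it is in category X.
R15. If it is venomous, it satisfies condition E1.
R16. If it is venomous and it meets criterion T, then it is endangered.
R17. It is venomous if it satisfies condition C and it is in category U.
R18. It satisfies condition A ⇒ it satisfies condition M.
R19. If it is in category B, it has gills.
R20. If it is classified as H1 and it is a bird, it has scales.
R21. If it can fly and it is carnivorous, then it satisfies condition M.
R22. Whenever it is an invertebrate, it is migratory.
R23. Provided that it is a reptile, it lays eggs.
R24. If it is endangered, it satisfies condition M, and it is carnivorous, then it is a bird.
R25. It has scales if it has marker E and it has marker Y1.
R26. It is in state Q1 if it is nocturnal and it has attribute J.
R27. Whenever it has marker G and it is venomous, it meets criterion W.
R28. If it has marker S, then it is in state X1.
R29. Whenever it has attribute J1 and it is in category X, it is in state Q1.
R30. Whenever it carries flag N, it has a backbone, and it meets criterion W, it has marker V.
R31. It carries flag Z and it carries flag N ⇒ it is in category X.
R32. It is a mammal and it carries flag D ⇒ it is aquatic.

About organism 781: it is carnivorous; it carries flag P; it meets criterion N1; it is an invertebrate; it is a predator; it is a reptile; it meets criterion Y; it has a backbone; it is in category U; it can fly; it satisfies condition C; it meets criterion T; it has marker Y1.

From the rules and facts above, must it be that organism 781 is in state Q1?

By R7 (it is an invertebrate, it has marker Y1): it has attribute J.
By R8 (it has attribute J, it is in category U): it has scales.
By R13 (it has scales, it has a backbone): it meets criterion W.
By R14 (it has a backbone): it is in category X.
By R17 (it satisfies condition C, it is in category U): it is venomous.
By R21 (it can fly, it is carnivorous): it satisfies condition M.
By R23 (it is a reptile): it lays eggs.
By R10 (it lays eggs, it is an invertebrate): it has feathers.
By R16 (it is venomous, it meets criterion T): it is endangered.
By R24 (it is endangered, it satisfies condition M, it is carnivorous): it is a bird.
By R6 (it has feathers, it is in category U, it is an invertebrate): it carries flag N.
By R12 (it is a bird, it meets criterion T, it is a reptile): it carries flag D.
By R30 (it carries flag N, it has a backbone, it meets criterion W): it has marker V.
By R4 (it carries flag D, it has marker V): it has attribute J1.
By R29 (it has attribute J1, it is in category X): it is in state Q1.

Yes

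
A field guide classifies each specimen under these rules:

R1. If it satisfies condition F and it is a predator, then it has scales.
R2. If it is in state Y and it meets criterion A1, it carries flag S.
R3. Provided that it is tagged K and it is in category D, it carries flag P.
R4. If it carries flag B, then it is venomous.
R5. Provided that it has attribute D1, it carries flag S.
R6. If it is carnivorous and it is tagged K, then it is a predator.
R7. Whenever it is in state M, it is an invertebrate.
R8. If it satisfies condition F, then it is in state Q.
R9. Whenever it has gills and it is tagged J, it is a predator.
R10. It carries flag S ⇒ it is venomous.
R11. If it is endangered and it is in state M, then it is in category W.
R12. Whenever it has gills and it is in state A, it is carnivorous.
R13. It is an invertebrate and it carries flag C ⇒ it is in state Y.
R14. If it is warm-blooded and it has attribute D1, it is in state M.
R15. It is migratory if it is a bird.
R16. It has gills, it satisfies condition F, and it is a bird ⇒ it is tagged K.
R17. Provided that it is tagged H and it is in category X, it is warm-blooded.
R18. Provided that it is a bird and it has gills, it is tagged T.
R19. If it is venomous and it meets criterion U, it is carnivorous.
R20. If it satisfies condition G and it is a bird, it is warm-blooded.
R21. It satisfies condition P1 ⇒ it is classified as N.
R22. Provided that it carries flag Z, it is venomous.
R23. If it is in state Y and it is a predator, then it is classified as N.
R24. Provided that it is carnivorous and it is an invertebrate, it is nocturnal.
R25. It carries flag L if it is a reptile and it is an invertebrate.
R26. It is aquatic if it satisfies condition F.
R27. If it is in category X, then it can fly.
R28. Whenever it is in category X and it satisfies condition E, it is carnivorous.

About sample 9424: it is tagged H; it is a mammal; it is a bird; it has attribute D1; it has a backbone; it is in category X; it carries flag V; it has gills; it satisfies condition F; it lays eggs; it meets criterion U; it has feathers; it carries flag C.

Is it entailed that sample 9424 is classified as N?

By R5 (it has attribute D1): it carries flag S.
By R10 (it carries flag S): it is venomous.
By R16 (it has gills, it satisfies condition F, it is a bird): it is tagged K.
By R17 (it is tagged H, it is in category X): it is warm-blooded.
By R19 (it is venomous, it meets criterion U): it is carnivorous.
By R6 (it is carnivorous, it is tagged K): it is a predator.
By R14 (it is warm-blooded, it has attribute D1): it is in state M.
By R7 (it is in state M): it is an invertebrate.
By R13 (it is an invertebrate, it carries flag C): it is in state Y.
By R23 (it is in state Y, it is a predator): it is classified as N.

Yes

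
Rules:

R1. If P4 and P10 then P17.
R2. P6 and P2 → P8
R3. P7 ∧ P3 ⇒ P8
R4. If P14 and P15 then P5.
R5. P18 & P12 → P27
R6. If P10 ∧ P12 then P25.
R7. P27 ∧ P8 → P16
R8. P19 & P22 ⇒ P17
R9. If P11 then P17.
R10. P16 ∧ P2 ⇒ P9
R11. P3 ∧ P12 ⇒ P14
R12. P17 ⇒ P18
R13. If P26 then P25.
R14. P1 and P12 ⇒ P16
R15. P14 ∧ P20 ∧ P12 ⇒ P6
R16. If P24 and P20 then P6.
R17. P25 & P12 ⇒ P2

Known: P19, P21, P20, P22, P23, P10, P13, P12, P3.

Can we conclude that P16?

Yes

P25  (by R6: P10, P12)
P17  (by R8: P19, P22)
P14  (by R11: P3, P12)
P18  (by R12: P17)
P6  (by R15: P14, P20, P12)
P2  (by R17: P25, P12)
P8  (by R2: P6, P2)
P27  (by R5: P18, P12)
P16  (by R7: P27, P8)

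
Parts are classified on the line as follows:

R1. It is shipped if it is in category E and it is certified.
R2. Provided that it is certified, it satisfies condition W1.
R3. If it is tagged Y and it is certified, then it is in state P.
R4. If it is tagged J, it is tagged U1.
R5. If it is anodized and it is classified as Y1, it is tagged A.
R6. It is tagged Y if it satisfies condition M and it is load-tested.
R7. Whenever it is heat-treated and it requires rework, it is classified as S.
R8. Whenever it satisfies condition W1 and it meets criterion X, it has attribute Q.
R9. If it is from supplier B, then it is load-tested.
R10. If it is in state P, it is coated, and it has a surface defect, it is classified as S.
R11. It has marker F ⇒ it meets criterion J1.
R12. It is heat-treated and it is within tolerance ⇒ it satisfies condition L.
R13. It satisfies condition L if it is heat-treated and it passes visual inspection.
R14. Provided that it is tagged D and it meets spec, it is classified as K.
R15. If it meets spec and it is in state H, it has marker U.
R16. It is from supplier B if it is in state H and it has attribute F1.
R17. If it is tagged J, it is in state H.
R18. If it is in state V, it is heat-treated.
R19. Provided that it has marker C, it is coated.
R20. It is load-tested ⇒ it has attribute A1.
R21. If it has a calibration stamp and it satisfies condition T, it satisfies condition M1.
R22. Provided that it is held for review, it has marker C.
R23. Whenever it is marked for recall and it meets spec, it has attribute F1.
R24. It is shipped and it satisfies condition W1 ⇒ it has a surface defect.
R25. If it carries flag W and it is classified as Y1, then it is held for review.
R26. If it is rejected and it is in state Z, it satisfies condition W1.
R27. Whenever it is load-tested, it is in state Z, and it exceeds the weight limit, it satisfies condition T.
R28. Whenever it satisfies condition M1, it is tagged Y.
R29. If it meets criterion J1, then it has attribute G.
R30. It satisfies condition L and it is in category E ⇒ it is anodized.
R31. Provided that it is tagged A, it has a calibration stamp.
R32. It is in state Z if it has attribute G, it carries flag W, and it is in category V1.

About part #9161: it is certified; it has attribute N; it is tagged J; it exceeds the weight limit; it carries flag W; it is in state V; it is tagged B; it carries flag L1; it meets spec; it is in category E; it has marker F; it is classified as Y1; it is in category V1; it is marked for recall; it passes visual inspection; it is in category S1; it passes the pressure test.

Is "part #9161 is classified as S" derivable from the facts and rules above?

By R1 (it is in category E, it is certified): it is shipped.
By R2 (it is certified): it satisfies condition W1.
By R11 (it has marker F): it meets criterion J1.
By R17 (it is tagged J): it is in state H.
By R18 (it is in state V): it is heat-treated.
By R23 (it is marked for recall, it meets spec): it has attribute F1.
By R24 (it is shipped, it satisfies condition W1): it has a surface defect.
By R25 (it carries flag W, it is classified as Y1): it is held for review.
By R29 (it meets criterion J1): it has attribute G.
By R32 (it has attribute G, it carries flag W, it is in category V1): it is in state Z.
By R13 (it is heat-treated, it passes visual inspection): it satisfies condition L.
By R16 (it is in state H, it has attribute F1): it is from supplier B.
By R22 (it is held for review): it has marker C.
By R30 (it satisfies condition L, it is in category E): it is anodized.
By R5 (it is anodized, it is classified as Y1): it is tagged A.
By R9 (it is from supplier B): it is load-tested.
By R19 (it has marker C): it is coated.
By R27 (it is load-tested, it is in state Z, it exceeds the weight limit): it satisfies condition T.
By R31 (it is tagged A): it has a calibration stamp.
By R21 (it has a calibration stamp, it satisfies condition T): it satisfies condition M1.
By R28 (it satisfies condition M1): it is tagged Y.
By R3 (it is tagged Y, it is certified): it is in state P.
By R10 (it is in state P, it is coated, it has a surface defect): it is classified as S.

Yes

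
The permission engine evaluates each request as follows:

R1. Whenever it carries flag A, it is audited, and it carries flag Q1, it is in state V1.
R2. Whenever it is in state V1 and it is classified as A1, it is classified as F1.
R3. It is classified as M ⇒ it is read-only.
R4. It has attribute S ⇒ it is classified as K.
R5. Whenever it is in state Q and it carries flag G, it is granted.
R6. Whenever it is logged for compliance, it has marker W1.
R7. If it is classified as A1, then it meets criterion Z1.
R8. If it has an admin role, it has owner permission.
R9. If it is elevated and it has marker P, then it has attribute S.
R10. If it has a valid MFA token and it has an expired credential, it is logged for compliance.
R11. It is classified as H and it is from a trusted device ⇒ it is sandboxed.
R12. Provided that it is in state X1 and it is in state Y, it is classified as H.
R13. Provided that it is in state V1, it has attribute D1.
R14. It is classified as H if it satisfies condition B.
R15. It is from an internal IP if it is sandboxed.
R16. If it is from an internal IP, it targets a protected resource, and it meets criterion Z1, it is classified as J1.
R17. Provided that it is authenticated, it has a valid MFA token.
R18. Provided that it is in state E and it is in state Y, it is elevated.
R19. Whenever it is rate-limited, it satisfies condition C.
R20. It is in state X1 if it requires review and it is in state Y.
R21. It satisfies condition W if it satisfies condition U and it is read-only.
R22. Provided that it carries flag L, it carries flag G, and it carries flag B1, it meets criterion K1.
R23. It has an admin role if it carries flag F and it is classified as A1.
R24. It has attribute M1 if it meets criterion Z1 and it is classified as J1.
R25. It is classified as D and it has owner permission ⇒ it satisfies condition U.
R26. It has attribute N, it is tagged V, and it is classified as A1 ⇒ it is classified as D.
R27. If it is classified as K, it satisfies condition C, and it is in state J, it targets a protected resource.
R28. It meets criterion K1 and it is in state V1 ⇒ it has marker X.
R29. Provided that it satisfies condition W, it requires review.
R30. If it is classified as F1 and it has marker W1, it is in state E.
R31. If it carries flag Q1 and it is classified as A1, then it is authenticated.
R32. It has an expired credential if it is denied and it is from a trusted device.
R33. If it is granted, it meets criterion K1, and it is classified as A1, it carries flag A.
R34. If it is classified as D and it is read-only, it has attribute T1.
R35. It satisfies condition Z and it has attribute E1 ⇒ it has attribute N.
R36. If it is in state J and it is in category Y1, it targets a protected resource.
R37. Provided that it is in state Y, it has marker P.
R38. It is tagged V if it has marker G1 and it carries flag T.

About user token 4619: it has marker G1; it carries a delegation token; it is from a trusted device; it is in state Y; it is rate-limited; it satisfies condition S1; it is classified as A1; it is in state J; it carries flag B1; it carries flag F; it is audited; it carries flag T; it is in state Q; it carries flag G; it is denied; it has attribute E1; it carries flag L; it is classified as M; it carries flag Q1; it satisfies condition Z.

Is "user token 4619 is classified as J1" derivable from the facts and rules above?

By R3 (it is classified as M): it is read-only.
By R5 (it is in state Q, it carries flag G): it is granted.
By R7 (it is classified as A1): it meets criterion Z1.
By R19 (it is rate-limited): it satisfies condition C.
By R22 (it carries flag L, it carries flag G, it carries flag B1): it meets criterion K1.
By R23 (it carries flag F, it is classified as A1): it has an admin role.
By R31 (it carries flag Q1, it is classified as A1): it is authenticated.
By R32 (it is denied, it is from a trusted device): it has an expired credential.
By R33 (it is granted, it meets criterion K1, it is classified as A1): it carries flag A.
By R35 (it satisfies condition Z, it has attribute E1): it has attribute N.
By R37 (it is in state Y): it has marker P.
By R38 (it has marker G1, it carries flag T): it is tagged V.
By R1 (it carries flag A, it is audited, it carries flag Q1): it is in state V1.
By R2 (it is in state V1, it is classified as A1): it is classified as F1.
By R8 (it has an admin role): it has owner permission.
By R17 (it is authenticated): it has a valid MFA token.
By R26 (it has attribute N, it is tagged V, it is classified as A1): it is classified as D.
By R10 (it has a valid MFA token, it has an expired credential): it is logged for compliance.
By R25 (it is classified as D, it has owner permission): it satisfies condition U.
By R6 (it is logged for compliance): it has marker W1.
By R21 (it satisfies condition U, it is read-only): it satisfies condition W.
By R29 (it satisfies condition W): it requires review.
By R30 (it is classified as F1, it has marker W1): it is in state E.
By R18 (it is in state E, it is in state Y): it is elevated.
By R20 (it requires review, it is in state Y): it is in state X1.
By R9 (it is elevated, it has marker P): it has attribute S.
By R12 (it is in state X1, it is in state Y): it is classified as H.
By R4 (it has attribute S): it is classified as K.
By R11 (it is classified as H, it is from a trusted device): it is sandboxed.
By R15 (it is sandboxed): it is from an internal IP.
By R27 (it is classified as K, it satisfies condition C, it is in state J): it targets a protected resource.
By R16 (it is from an internal IP, it targets a protected resource, it meets criterion Z1): it is classified as J1.

Yes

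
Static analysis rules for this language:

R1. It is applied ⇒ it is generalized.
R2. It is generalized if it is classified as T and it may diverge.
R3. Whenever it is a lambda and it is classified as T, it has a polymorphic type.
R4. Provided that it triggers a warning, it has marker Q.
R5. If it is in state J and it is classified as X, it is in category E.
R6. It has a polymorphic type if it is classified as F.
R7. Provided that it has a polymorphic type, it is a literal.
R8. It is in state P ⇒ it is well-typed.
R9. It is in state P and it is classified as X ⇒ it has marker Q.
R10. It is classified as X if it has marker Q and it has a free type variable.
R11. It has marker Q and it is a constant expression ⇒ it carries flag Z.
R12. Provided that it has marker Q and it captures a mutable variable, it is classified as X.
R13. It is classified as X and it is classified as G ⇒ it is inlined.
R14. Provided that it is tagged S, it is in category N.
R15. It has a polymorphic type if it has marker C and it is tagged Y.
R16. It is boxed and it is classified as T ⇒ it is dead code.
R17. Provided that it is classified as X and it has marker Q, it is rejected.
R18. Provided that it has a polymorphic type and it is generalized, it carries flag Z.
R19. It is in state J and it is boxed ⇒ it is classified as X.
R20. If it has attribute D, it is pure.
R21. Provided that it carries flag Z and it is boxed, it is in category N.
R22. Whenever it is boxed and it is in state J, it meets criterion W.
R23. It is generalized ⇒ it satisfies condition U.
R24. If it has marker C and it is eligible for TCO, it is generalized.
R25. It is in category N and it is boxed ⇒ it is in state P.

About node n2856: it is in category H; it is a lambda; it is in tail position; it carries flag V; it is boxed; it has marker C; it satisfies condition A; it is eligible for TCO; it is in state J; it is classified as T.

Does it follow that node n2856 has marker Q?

Yes

By R3 (it is a lambda, it is classified as T): it has a polymorphic type.
By R19 (it is in state J, it is boxed): it is classified as X.
By R24 (it has marker C, it is eligible for TCO): it is generalized.
By R18 (it has a polymorphic type, it is generalized): it carries flag Z.
By R21 (it carries flag Z, it is boxed): it is in category N.
By R25 (it is in category N, it is boxed): it is in state P.
By R9 (it is in state P, it is classified as X): it has marker Q.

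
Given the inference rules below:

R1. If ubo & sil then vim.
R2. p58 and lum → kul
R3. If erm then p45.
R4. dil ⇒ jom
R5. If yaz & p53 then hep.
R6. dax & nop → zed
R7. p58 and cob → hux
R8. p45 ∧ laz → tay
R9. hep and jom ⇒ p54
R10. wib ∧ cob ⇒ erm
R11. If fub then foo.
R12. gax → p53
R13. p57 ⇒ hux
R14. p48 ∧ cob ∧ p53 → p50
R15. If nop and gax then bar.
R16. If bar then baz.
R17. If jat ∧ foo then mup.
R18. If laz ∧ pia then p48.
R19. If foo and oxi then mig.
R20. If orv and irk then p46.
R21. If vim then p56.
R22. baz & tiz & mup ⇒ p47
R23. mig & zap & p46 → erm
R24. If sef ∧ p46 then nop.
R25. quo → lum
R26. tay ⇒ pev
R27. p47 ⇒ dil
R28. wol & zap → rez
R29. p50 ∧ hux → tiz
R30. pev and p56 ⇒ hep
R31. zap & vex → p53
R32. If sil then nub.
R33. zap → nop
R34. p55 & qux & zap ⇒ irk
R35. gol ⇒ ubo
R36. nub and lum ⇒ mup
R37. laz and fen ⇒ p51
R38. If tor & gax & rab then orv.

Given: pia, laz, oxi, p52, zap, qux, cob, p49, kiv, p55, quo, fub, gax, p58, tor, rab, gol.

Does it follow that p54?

Forward chaining from the given facts derives: hux, foo, p53, p48, mig, lum, nop, irk, ubo, orv, kul, p50, bar, baz, p46, erm, tiz, p45, tay, pev.
The only rule concluding p54 is R9, which needs hep; that is never established.

No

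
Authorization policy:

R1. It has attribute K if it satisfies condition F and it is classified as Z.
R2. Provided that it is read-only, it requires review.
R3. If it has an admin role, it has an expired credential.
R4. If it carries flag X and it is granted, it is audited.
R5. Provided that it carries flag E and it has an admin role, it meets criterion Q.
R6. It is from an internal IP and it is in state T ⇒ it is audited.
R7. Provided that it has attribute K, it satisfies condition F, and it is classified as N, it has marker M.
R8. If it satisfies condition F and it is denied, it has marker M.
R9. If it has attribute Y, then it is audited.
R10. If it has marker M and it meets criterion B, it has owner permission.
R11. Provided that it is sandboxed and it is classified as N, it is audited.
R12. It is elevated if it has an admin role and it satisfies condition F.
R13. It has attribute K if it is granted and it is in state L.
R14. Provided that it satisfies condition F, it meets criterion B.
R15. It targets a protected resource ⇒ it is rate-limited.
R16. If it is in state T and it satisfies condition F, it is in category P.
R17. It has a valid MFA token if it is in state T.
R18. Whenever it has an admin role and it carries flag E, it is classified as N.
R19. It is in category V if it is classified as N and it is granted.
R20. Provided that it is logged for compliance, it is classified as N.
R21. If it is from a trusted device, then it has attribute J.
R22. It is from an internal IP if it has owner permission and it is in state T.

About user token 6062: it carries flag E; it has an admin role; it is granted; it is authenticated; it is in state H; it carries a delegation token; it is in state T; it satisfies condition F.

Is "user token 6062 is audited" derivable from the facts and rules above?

Forward chaining from the given facts derives: has an expired credential, meets criterion Q, is elevated, meets criterion B, is in category P, has a valid MFA token, is classified as N, is in category V.
Rules concluding "it is audited": R4 needs "it carries flag X"; R6 needs "it is from an internal IP"; R9 needs "it has attribute Y"; R11 needs "it is sandboxed" — none of these are established.

No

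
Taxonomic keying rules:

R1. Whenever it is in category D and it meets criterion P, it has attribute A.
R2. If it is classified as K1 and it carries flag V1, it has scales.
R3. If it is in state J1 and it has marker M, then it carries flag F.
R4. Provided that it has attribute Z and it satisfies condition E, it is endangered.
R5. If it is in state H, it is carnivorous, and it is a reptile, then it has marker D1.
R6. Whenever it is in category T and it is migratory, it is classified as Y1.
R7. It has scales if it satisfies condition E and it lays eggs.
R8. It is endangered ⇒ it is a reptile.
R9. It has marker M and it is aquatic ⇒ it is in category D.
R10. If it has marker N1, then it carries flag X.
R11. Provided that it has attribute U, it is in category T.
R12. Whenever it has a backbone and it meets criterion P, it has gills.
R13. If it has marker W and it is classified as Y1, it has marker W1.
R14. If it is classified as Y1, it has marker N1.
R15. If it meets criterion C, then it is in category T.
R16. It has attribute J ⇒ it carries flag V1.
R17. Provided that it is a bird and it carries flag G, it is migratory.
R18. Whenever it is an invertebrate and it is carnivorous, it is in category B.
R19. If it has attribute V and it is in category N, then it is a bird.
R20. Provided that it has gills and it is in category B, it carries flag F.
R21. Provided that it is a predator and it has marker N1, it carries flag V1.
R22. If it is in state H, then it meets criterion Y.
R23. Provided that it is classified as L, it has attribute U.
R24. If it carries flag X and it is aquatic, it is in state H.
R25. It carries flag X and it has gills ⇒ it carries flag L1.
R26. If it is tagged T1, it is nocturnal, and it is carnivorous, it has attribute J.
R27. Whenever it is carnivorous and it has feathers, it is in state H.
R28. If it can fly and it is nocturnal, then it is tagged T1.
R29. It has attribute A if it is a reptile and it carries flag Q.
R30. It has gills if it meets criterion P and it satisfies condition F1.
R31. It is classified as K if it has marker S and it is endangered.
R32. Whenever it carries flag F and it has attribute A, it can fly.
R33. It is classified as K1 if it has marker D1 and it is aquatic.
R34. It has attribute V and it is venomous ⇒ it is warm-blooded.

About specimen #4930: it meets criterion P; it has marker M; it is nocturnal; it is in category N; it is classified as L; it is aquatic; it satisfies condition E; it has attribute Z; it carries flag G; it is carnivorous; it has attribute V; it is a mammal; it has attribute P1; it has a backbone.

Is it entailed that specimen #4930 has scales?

Forward chaining from the given facts derives: is endangered, is a reptile, is in category D, has gills, is a bird, has attribute U, has attribute A, is in category T, is migratory, is classified as Y1, has marker N1, carries flag X, is in state H, carries flag L1, has marker D1, meets criterion Y, is classified as K1.
Rules concluding "it has scales": R2 needs "it carries flag V1"; R7 needs "it lays eggs" — none of these are established.

No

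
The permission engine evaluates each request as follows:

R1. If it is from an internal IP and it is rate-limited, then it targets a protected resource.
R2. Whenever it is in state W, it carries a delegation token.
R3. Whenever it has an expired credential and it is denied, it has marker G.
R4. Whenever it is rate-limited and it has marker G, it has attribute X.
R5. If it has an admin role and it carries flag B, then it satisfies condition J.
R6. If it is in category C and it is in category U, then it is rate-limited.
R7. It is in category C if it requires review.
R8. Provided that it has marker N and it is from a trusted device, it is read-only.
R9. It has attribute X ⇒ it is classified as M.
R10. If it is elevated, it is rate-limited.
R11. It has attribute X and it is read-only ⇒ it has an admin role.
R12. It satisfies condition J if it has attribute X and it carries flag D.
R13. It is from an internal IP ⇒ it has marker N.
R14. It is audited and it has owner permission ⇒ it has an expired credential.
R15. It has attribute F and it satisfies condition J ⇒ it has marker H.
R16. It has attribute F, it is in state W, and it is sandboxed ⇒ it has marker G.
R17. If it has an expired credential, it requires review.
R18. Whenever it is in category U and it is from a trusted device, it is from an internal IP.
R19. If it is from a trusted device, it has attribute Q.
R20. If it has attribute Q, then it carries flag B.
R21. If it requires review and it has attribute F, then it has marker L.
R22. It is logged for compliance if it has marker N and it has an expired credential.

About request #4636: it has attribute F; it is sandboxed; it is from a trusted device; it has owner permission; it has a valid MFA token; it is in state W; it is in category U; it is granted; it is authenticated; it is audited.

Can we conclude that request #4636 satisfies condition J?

Yes

By R14 (it is audited, it has owner permission): it has an expired credential.
By R16 (it has attribute F, it is in state W, it is sandboxed): it has marker G.
By R17 (it has an expired credential): it requires review.
By R18 (it is in category U, it is from a trusted device): it is from an internal IP.
By R19 (it is from a trusted device): it has attribute Q.
By R20 (it has attribute Q): it carries flag B.
By R7 (it requires review): it is in category C.
By R13 (it is from an internal IP): it has marker N.
By R6 (it is in category C, it is in category U): it is rate-limited.
By R8 (it has marker N, it is from a trusted device): it is read-only.
By R4 (it is rate-limited, it has marker G): it has attribute X.
By R11 (it has attribute X, it is read-only): it has an admin role.
By R5 (it has an admin role, it carries flag B): it satisfies condition J.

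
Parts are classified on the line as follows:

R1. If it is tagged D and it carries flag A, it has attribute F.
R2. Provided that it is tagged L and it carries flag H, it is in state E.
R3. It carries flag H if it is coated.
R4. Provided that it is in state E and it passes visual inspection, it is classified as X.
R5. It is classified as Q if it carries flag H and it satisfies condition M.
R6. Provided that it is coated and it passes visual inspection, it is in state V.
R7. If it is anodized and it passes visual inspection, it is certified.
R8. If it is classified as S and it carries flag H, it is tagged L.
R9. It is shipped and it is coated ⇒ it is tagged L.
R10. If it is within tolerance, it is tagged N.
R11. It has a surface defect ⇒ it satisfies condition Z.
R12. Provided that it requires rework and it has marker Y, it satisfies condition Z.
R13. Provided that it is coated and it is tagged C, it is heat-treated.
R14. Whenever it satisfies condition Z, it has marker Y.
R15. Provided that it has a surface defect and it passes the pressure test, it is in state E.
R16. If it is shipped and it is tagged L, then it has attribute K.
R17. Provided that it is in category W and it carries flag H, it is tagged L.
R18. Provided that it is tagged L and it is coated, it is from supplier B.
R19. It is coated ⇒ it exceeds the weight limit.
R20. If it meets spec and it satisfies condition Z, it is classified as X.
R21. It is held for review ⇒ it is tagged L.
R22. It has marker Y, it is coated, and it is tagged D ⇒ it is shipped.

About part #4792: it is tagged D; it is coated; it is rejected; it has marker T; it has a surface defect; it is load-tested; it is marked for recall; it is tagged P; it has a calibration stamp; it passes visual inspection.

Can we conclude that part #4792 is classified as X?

By R3 (it is coated): it carries flag H.
By R11 (it has a surface defect): it satisfies condition Z.
By R14 (it satisfies condition Z): it has marker Y.
By R22 (it has marker Y, it is coated, it is tagged D): it is shipped.
By R9 (it is shipped, it is coated): it is tagged L.
By R2 (it is tagged L, it carries flag H): it is in state E.
By R4 (it is in state E, it passes visual inspection): it is classified as X.

Yes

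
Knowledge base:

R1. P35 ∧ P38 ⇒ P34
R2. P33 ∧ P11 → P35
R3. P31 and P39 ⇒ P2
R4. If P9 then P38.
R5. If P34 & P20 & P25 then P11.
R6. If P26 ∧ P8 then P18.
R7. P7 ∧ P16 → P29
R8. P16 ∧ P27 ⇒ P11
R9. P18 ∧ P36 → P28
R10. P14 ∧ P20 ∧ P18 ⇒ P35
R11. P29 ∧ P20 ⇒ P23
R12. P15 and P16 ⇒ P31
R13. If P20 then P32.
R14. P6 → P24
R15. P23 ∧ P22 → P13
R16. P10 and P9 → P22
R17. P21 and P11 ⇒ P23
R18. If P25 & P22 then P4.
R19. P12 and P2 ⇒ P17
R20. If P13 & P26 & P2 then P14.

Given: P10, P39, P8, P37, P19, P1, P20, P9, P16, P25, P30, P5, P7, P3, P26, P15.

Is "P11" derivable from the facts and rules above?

P38  (by R4: P9)
P18  (by R6: P26, P8)
P29  (by R7: P7, P16)
P23  (by R11: P29, P20)
P31  (by R12: P15, P16)
P22  (by R16: P10, P9)
P2  (by R3: P31, P39)
P13  (by R15: P23, P22)
P14  (by R20: P13, P26, P2)
P35  (by R10: P14, P20, P18)
P34  (by R1: P35, P38)
P11  (by R5: P34, P20, P25)

Yes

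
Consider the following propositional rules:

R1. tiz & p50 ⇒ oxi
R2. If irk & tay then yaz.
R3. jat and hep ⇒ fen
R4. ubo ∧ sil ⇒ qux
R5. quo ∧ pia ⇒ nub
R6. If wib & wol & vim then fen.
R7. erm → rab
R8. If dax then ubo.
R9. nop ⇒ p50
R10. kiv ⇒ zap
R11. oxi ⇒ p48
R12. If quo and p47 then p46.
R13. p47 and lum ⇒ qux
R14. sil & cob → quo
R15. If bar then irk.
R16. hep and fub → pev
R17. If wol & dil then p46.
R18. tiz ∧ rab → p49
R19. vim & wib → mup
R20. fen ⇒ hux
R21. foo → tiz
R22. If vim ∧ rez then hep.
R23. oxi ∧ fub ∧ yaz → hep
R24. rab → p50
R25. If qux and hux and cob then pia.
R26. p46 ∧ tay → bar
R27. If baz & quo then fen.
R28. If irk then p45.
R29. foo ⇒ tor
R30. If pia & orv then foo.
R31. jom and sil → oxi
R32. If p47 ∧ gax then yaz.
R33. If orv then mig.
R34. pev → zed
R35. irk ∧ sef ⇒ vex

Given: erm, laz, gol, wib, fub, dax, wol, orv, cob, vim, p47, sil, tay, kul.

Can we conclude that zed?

Yes

fen  (by R6: wib, wol, vim)
rab  (by R7: erm)
ubo  (by R8: dax)
quo  (by R14: sil, cob)
hux  (by R20: fen)
p50  (by R24: rab)
qux  (by R4: ubo, sil)
p46  (by R12: quo, p47)
pia  (by R25: qux, hux, cob)
bar  (by R26: p46, tay)
foo  (by R30: pia, orv)
irk  (by R15: bar)
tiz  (by R21: foo)
oxi  (by R1: tiz, p50)
yaz  (by R2: irk, tay)
hep  (by R23: oxi, fub, yaz)
pev  (by R16: hep, fub)
zed  (by R34: pev)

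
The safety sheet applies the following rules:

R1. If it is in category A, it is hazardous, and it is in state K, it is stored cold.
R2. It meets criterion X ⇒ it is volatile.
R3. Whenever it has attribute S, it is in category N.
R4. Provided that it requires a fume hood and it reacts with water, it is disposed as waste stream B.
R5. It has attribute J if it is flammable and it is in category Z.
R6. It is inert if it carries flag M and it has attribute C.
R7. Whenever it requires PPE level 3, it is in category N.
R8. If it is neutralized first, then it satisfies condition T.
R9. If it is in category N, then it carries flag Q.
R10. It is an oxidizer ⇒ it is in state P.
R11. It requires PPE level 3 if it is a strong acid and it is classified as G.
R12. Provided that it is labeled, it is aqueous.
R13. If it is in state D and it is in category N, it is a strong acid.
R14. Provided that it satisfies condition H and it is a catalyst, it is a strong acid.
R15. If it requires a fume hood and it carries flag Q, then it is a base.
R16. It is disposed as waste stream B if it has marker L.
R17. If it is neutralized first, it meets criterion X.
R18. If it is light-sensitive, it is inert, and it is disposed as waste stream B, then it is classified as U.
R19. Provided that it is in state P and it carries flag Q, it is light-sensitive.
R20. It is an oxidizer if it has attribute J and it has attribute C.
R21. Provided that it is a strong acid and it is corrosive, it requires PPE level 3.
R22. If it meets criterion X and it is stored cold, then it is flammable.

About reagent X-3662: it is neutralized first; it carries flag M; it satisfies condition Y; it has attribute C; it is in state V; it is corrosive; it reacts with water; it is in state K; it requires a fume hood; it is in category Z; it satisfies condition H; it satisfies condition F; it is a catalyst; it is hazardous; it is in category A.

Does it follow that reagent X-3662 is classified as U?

By R1 (it is in category A, it is hazardous, it is in state K): it is stored cold.
By R4 (it requires a fume hood, it reacts with water): it is disposed as waste stream B.
By R6 (it carries flag M, it has attribute C): it is inert.
By R14 (it satisfies condition H, it is a catalyst): it is a strong acid.
By R17 (it is neutralized first): it meets criterion X.
By R21 (it is a strong acid, it is corrosive): it requires PPE level 3.
By R22 (it meets criterion X, it is stored cold): it is flammable.
By R5 (it is flammable, it is in category Z): it has attribute J.
By R7 (it requires PPE level 3): it is in category N.
By R9 (it is in category N): it carries flag Q.
By R20 (it has attribute J, it has attribute C): it is an oxidizer.
By R10 (it is an oxidizer): it is in state P.
By R19 (it is in state P, it carries flag Q): it is light-sensitive.
By R18 (it is light-sensitive, it is inert, it is disposed as waste stream B): it is classified as U.

Yes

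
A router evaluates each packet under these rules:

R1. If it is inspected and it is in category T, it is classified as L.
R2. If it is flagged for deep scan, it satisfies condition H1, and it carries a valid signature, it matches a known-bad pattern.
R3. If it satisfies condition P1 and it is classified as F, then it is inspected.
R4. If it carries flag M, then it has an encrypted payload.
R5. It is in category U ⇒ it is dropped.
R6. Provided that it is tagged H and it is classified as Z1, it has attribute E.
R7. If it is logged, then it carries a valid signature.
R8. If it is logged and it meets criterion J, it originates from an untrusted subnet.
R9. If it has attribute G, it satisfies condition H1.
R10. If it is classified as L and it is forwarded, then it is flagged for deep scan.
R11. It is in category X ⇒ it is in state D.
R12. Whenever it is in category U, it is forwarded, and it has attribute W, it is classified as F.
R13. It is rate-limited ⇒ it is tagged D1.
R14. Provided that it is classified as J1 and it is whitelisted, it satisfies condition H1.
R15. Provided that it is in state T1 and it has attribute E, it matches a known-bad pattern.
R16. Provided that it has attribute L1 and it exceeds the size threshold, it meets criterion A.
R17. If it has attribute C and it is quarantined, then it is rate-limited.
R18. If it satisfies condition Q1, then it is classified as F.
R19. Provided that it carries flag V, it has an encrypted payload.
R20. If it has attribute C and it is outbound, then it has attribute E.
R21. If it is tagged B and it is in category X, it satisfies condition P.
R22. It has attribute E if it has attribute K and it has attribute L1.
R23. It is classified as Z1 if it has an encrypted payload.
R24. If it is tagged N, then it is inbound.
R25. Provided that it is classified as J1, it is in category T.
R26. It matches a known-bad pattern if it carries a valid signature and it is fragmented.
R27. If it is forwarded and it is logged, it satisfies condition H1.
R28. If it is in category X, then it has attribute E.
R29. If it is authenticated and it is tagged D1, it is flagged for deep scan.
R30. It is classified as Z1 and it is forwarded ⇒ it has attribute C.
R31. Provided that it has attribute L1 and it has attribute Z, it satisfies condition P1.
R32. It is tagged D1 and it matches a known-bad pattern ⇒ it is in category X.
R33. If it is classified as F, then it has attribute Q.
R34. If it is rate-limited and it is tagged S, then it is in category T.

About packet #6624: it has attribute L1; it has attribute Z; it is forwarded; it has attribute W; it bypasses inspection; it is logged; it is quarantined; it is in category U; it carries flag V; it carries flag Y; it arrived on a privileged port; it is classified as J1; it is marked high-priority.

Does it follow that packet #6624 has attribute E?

Yes

By R7 (it is logged): it carries a valid signature.
By R12 (it is in category U, it is forwarded, it has attribute W): it is classified as F.
By R19 (it carries flag V): it has an encrypted payload.
By R23 (it has an encrypted payload): it is classified as Z1.
By R25 (it is classified as J1): it is in category T.
By R27 (it is forwarded, it is logged): it satisfies condition H1.
By R30 (it is classified as Z1, it is forwarded): it has attribute C.
By R31 (it has attribute L1, it has attribute Z): it satisfies condition P1.
By R3 (it satisfies condition P1, it is classified as F): it is inspected.
By R17 (it has attribute C, it is quarantined): it is rate-limited.
By R1 (it is inspected, it is in category T): it is classified as L.
By R10 (it is classified as L, it is forwarded): it is flagged for deep scan.
By R13 (it is rate-limited): it is tagged D1.
By R2 (it is flagged for deep scan, it satisfies condition H1, it carries a valid signature): it matches a known-bad pattern.
By R32 (it is tagged D1, it matches a known-bad pattern): it is in category X.
By R28 (it is in category X): it has attribute E.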